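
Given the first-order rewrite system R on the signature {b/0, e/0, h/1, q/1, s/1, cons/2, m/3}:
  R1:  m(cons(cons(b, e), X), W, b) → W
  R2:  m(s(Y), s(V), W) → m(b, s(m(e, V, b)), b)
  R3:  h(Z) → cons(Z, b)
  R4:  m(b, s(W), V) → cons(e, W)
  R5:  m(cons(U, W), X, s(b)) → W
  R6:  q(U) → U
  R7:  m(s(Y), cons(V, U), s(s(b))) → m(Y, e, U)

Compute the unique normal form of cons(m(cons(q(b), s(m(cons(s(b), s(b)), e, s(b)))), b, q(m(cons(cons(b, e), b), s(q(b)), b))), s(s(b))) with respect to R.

1. cons(m(cons(q(b), s(m(cons(s(b), s(b)), e, s(b)))), b, q(m(cons(cons(b, e), b), s(q(b)), b))), s(s(b)))  →  cons(m(cons(b, s(m(cons(s(b), s(b)), e, s(b)))), b, q(m(cons(cons(b, e), b), s(q(b)), b))), s(s(b)))   [R6 at 1.1.1]
2. cons(m(cons(b, s(m(cons(s(b), s(b)), e, s(b)))), b, q(m(cons(cons(b, e), b), s(q(b)), b))), s(s(b)))  →  cons(m(cons(b, s(s(b))), b, q(m(cons(cons(b, e), b), s(q(b)), b))), s(s(b)))   [R5 at 1.1.2.1]
3. cons(m(cons(b, s(s(b))), b, q(m(cons(cons(b, e), b), s(q(b)), b))), s(s(b)))  →  cons(m(cons(b, s(s(b))), b, m(cons(cons(b, e), b), s(q(b)), b)), s(s(b)))   [R6 at 1.3]
4. cons(m(cons(b, s(s(b))), b, m(cons(cons(b, e), b), s(q(b)), b)), s(s(b)))  →  cons(m(cons(b, s(s(b))), b, s(q(b))), s(s(b)))   [R1 at 1.3]
5. cons(m(cons(b, s(s(b))), b, s(q(b))), s(s(b)))  →  cons(m(cons(b, s(s(b))), b, s(b)), s(s(b)))   [R6 at 1.3.1]
6. cons(m(cons(b, s(s(b))), b, s(b)), s(s(b)))  →  cons(s(s(b)), s(s(b)))   [R5 at 1]

cons(s(s(b)), s(s(b)))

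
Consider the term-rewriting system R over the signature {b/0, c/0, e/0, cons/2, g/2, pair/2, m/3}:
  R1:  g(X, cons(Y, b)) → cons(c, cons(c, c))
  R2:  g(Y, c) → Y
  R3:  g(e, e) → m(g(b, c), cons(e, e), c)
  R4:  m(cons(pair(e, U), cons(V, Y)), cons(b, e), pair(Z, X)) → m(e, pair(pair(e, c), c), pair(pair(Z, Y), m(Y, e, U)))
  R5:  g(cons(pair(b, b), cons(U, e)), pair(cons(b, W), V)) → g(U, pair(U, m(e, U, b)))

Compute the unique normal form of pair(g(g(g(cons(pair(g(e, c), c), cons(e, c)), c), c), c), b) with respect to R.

pair(cons(pair(e, c), cons(e, c)), b)

1. pair(g(g(g(cons(pair(g(e, c), c), cons(e, c)), c), c), c), b)  →  pair(g(g(cons(pair(g(e, c), c), cons(e, c)), c), c), b)   [R2 at 1]
2. pair(g(g(cons(pair(g(e, c), c), cons(e, c)), c), c), b)  →  pair(g(cons(pair(g(e, c), c), cons(e, c)), c), b)   [R2 at 1]
3. pair(g(cons(pair(g(e, c), c), cons(e, c)), c), b)  →  pair(cons(pair(g(e, c), c), cons(e, c)), b)   [R2 at 1]
4. pair(cons(pair(g(e, c), c), cons(e, c)), b)  →  pair(cons(pair(e, c), cons(e, c)), b)   [R2 at 1.1.1]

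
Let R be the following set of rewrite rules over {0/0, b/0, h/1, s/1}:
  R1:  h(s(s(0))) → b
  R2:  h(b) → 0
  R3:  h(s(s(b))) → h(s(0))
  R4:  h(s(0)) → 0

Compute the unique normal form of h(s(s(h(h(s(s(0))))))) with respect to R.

b

1. h(s(s(h(h(s(s(0)))))))  →  h(s(s(h(b))))   [R1 at 1.1.1.1]
2. h(s(s(h(b))))  →  h(s(s(0)))   [R2 at 1.1.1]
3. h(s(s(0)))  →  b   [R1 at ε]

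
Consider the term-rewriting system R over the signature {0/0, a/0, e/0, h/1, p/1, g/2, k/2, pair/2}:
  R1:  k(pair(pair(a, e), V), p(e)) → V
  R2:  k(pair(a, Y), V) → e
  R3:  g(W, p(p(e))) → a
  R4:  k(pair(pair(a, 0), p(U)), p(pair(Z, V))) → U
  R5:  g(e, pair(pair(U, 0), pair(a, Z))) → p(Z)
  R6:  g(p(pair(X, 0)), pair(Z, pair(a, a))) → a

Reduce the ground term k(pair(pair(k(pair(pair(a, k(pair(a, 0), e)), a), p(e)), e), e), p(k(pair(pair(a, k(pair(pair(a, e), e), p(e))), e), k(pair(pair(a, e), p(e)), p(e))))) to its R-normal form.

e

1. k(pair(pair(k(pair(pair(a, k(pair(a, 0), e)), a), p(e)), e), e), p(k(pair(pair(a, k(pair(pair(a, e), e), p(e))), e), k(pair(pair(a, e), p(e)), p(e)))))  →  k(pair(pair(k(pair(pair(a, e), a), p(e)), e), e), p(k(pair(pair(a, k(pair(pair(a, e), e), p(e))), e), k(pair(pair(a, e), p(e)), p(e)))))   [R2 at 1.1.1.1.1.2]
2. k(pair(pair(k(pair(pair(a, e), a), p(e)), e), e), p(k(pair(pair(a, k(pair(pair(a, e), e), p(e))), e), k(pair(pair(a, e), p(e)), p(e)))))  →  k(pair(pair(a, e), e), p(k(pair(pair(a, k(pair(pair(a, e), e), p(e))), e), k(pair(pair(a, e), p(e)), p(e)))))   [R1 at 1.1.1]
3. k(pair(pair(a, e), e), p(k(pair(pair(a, k(pair(pair(a, e), e), p(e))), e), k(pair(pair(a, e), p(e)), p(e)))))  →  k(pair(pair(a, e), e), p(k(pair(pair(a, e), e), k(pair(pair(a, e), p(e)), p(e)))))   [R1 at 2.1.1.1.2]
4. k(pair(pair(a, e), e), p(k(pair(pair(a, e), e), k(pair(pair(a, e), p(e)), p(e)))))  →  k(pair(pair(a, e), e), p(k(pair(pair(a, e), e), p(e))))   [R1 at 2.1.2]
5. k(pair(pair(a, e), e), p(k(pair(pair(a, e), e), p(e))))  →  k(pair(pair(a, e), e), p(e))   [R1 at 2.1]
6. k(pair(pair(a, e), e), p(e))  →  e   [R1 at ε]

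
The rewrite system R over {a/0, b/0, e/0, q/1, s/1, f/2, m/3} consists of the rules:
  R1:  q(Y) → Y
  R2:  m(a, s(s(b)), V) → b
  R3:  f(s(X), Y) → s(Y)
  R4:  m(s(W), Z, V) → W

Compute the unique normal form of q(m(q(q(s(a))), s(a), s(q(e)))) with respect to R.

a

1. q(m(q(q(s(a))), s(a), s(q(e))))  →  m(q(q(s(a))), s(a), s(q(e)))   [R1 at ε]
2. m(q(q(s(a))), s(a), s(q(e)))  →  m(q(s(a)), s(a), s(q(e)))   [R1 at 1]
3. m(q(s(a)), s(a), s(q(e)))  →  m(s(a), s(a), s(q(e)))   [R1 at 1]
4. m(s(a), s(a), s(q(e)))  →  a   [R4 at ε]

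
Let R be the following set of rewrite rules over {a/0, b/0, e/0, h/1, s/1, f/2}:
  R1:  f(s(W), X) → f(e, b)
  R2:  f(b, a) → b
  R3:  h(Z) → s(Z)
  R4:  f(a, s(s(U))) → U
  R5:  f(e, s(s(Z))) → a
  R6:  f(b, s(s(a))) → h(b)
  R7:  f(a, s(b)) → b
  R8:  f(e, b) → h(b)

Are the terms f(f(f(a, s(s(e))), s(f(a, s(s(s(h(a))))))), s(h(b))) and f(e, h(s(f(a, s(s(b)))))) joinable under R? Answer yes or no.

no — NF(t₁) = b, NF(t₂) = a

Reduce t₁ = f(f(f(a, s(s(e))), s(f(a, s(s(s(h(a))))))), s(h(b))):
1. f(f(f(a, s(s(e))), s(f(a, s(s(s(h(a))))))), s(h(b)))  →  f(f(e, s(f(a, s(s(s(h(a))))))), s(h(b)))   [R4 at 1.1]
2. f(f(e, s(f(a, s(s(s(h(a))))))), s(h(b)))  →  f(f(e, s(s(h(a)))), s(h(b)))   [R4 at 1.2.1]
3. f(f(e, s(s(h(a)))), s(h(b)))  →  f(a, s(h(b)))   [R5 at 1]
4. f(a, s(h(b)))  →  f(a, s(s(b)))   [R3 at 2.1]
5. f(a, s(s(b)))  →  b   [R4 at ε]

Reduce t₂ = f(e, h(s(f(a, s(s(b)))))):
1. f(e, h(s(f(a, s(s(b))))))  →  f(e, s(s(f(a, s(s(b))))))   [R3 at 2]
2. f(e, s(s(f(a, s(s(b))))))  →  a   [R5 at ε]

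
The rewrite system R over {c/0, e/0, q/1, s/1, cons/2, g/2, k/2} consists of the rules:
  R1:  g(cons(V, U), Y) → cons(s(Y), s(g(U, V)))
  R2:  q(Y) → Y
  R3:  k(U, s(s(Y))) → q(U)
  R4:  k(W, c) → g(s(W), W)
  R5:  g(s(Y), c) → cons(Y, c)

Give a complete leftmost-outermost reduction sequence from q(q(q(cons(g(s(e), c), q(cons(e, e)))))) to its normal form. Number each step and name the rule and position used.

cons(cons(e, c), cons(e, e))

1. q(q(q(cons(g(s(e), c), q(cons(e, e))))))  →  q(q(cons(g(s(e), c), q(cons(e, e)))))   [R2 at ε]
2. q(q(cons(g(s(e), c), q(cons(e, e)))))  →  q(cons(g(s(e), c), q(cons(e, e))))   [R2 at ε]
3. q(cons(g(s(e), c), q(cons(e, e))))  →  cons(g(s(e), c), q(cons(e, e)))   [R2 at ε]
4. cons(g(s(e), c), q(cons(e, e)))  →  cons(cons(e, c), q(cons(e, e)))   [R5 at 1]
5. cons(cons(e, c), q(cons(e, e)))  →  cons(cons(e, c), cons(e, e))   [R2 at 2]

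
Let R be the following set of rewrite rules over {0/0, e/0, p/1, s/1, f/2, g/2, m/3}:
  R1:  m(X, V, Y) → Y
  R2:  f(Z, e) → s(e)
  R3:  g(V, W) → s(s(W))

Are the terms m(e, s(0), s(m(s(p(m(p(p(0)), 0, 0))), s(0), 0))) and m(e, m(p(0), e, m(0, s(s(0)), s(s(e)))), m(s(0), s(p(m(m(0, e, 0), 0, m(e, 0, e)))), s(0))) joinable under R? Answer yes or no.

yes — NF(t₁) = s(0), NF(t₂) = s(0)

Reduce t₁ = m(e, s(0), s(m(s(p(m(p(p(0)), 0, 0))), s(0), 0))):
1. m(e, s(0), s(m(s(p(m(p(p(0)), 0, 0))), s(0), 0)))  →  s(m(s(p(m(p(p(0)), 0, 0))), s(0), 0))   [R1 at ε]
2. s(m(s(p(m(p(p(0)), 0, 0))), s(0), 0))  →  s(0)   [R1 at 1]

Reduce t₂ = m(e, m(p(0), e, m(0, s(s(0)), s(s(e)))), m(s(0), s(p(m(m(0, e, 0), 0, m(e, 0, e)))), s(0))):
1. m(e, m(p(0), e, m(0, s(s(0)), s(s(e)))), m(s(0), s(p(m(m(0, e, 0), 0, m(e, 0, e)))), s(0)))  →  m(s(0), s(p(m(m(0, e, 0), 0, m(e, 0, e)))), s(0))   [R1 at ε]
2. m(s(0), s(p(m(m(0, e, 0), 0, m(e, 0, e)))), s(0))  →  s(0)   [R1 at ε]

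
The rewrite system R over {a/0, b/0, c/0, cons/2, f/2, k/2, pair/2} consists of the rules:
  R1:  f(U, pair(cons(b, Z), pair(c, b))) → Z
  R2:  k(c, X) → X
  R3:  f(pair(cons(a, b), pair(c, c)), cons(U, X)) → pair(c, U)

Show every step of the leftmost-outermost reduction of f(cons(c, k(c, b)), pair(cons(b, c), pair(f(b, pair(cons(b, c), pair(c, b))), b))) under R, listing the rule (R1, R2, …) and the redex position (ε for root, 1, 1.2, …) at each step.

1. f(cons(c, k(c, b)), pair(cons(b, c), pair(f(b, pair(cons(b, c), pair(c, b))), b)))  →  f(cons(c, b), pair(cons(b, c), pair(f(b, pair(cons(b, c), pair(c, b))), b)))   [R2 at 1.2]
2. f(cons(c, b), pair(cons(b, c), pair(f(b, pair(cons(b, c), pair(c, b))), b)))  →  f(cons(c, b), pair(cons(b, c), pair(c, b)))   [R1 at 2.2.1]
3. f(cons(c, b), pair(cons(b, c), pair(c, b)))  →  c   [R1 at ε]

c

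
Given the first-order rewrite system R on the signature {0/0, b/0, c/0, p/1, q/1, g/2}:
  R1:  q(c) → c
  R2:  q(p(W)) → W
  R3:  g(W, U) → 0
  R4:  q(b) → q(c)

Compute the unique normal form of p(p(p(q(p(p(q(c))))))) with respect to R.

p(p(p(p(c))))

1. p(p(p(q(p(p(q(c)))))))  →  p(p(p(p(q(c)))))   [R2 at 1.1.1]
2. p(p(p(p(q(c)))))  →  p(p(p(p(c))))   [R1 at 1.1.1.1]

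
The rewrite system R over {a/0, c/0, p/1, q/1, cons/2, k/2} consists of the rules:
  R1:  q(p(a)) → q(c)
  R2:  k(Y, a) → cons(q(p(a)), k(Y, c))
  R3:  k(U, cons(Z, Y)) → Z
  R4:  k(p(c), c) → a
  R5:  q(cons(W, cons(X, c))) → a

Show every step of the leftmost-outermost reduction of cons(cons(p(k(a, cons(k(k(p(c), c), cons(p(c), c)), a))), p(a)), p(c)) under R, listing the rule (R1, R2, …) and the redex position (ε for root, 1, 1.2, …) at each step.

cons(cons(p(p(c)), p(a)), p(c))

1. cons(cons(p(k(a, cons(k(k(p(c), c), cons(p(c), c)), a))), p(a)), p(c))  →  cons(cons(p(k(k(p(c), c), cons(p(c), c))), p(a)), p(c))   [R3 at 1.1.1]
2. cons(cons(p(k(k(p(c), c), cons(p(c), c))), p(a)), p(c))  →  cons(cons(p(p(c)), p(a)), p(c))   [R3 at 1.1.1]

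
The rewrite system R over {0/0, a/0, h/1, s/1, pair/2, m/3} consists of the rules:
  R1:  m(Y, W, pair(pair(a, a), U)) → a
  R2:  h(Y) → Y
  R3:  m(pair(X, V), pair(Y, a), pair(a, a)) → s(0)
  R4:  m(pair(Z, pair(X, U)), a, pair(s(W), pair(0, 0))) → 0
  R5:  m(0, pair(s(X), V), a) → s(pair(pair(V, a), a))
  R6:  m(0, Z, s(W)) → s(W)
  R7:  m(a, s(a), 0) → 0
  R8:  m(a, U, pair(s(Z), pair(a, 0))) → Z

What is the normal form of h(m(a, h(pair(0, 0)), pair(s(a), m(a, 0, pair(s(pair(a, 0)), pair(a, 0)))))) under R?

a

1. h(m(a, h(pair(0, 0)), pair(s(a), m(a, 0, pair(s(pair(a, 0)), pair(a, 0))))))  →  m(a, h(pair(0, 0)), pair(s(a), m(a, 0, pair(s(pair(a, 0)), pair(a, 0)))))   [R2 at ε]
2. m(a, h(pair(0, 0)), pair(s(a), m(a, 0, pair(s(pair(a, 0)), pair(a, 0)))))  →  m(a, pair(0, 0), pair(s(a), m(a, 0, pair(s(pair(a, 0)), pair(a, 0)))))   [R2 at 2]
3. m(a, pair(0, 0), pair(s(a), m(a, 0, pair(s(pair(a, 0)), pair(a, 0)))))  →  m(a, pair(0, 0), pair(s(a), pair(a, 0)))   [R8 at 3.2]
4. m(a, pair(0, 0), pair(s(a), pair(a, 0)))  →  a   [R8 at ε]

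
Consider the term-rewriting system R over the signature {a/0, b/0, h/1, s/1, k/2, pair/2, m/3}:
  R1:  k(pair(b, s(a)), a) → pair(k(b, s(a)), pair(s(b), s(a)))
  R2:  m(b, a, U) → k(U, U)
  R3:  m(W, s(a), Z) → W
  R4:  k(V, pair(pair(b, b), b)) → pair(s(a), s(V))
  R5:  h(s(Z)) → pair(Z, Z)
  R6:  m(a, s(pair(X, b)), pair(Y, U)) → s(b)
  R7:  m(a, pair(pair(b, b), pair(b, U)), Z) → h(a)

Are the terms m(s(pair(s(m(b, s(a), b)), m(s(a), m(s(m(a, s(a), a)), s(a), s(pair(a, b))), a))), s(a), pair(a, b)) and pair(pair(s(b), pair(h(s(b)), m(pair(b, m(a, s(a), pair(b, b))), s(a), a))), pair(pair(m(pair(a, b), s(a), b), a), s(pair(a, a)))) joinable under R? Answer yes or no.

Reduce t₁ = m(s(pair(s(m(b, s(a), b)), m(s(a), m(s(m(a, s(a), a)), s(a), s(pair(a, b))), a))), s(a), pair(a, b)):
1. m(s(pair(s(m(b, s(a), b)), m(s(a), m(s(m(a, s(a), a)), s(a), s(pair(a, b))), a))), s(a), pair(a, b))  →  s(pair(s(m(b, s(a), b)), m(s(a), m(s(m(a, s(a), a)), s(a), s(pair(a, b))), a)))   [R3 at ε]
2. s(pair(s(m(b, s(a), b)), m(s(a), m(s(m(a, s(a), a)), s(a), s(pair(a, b))), a)))  →  s(pair(s(b), m(s(a), m(s(m(a, s(a), a)), s(a), s(pair(a, b))), a)))   [R3 at 1.1.1]
3. s(pair(s(b), m(s(a), m(s(m(a, s(a), a)), s(a), s(pair(a, b))), a)))  →  s(pair(s(b), m(s(a), s(m(a, s(a), a)), a)))   [R3 at 1.2.2]
4. s(pair(s(b), m(s(a), s(m(a, s(a), a)), a)))  →  s(pair(s(b), m(s(a), s(a), a)))   [R3 at 1.2.2.1]
5. s(pair(s(b), m(s(a), s(a), a)))  →  s(pair(s(b), s(a)))   [R3 at 1.2]

Reduce t₂ = pair(pair(s(b), pair(h(s(b)), m(pair(b, m(a, s(a), pair(b, b))), s(a), a))), pair(pair(m(pair(a, b), s(a), b), a), s(pair(a, a)))):
1. pair(pair(s(b), pair(h(s(b)), m(pair(b, m(a, s(a), pair(b, b))), s(a), a))), pair(pair(m(pair(a, b), s(a), b), a), s(pair(a, a))))  →  pair(pair(s(b), pair(pair(b, b), m(pair(b, m(a, s(a), pair(b, b))), s(a), a))), pair(pair(m(pair(a, b), s(a), b), a), s(pair(a, a))))   [R5 at 1.2.1]
2. pair(pair(s(b), pair(pair(b, b), m(pair(b, m(a, s(a), pair(b, b))), s(a), a))), pair(pair(m(pair(a, b), s(a), b), a), s(pair(a, a))))  →  pair(pair(s(b), pair(pair(b, b), pair(b, m(a, s(a), pair(b, b))))), pair(pair(m(pair(a, b), s(a), b), a), s(pair(a, a))))   [R3 at 1.2.2]
3. pair(pair(s(b), pair(pair(b, b), pair(b, m(a, s(a), pair(b, b))))), pair(pair(m(pair(a, b), s(a), b), a), s(pair(a, a))))  →  pair(pair(s(b), pair(pair(b, b), pair(b, a))), pair(pair(m(pair(a, b), s(a), b), a), s(pair(a, a))))   [R3 at 1.2.2.2]
4. pair(pair(s(b), pair(pair(b, b), pair(b, a))), pair(pair(m(pair(a, b), s(a), b), a), s(pair(a, a))))  →  pair(pair(s(b), pair(pair(b, b), pair(b, a))), pair(pair(pair(a, b), a), s(pair(a, a))))   [R3 at 2.1.1]

no — NF(t₁) = s(pair(s(b), s(a))), NF(t₂) = pair(pair(s(b), pair(pair(b, b), pair(b, a))), pair(pair(pair(a, b), a), s(pair(a, a))))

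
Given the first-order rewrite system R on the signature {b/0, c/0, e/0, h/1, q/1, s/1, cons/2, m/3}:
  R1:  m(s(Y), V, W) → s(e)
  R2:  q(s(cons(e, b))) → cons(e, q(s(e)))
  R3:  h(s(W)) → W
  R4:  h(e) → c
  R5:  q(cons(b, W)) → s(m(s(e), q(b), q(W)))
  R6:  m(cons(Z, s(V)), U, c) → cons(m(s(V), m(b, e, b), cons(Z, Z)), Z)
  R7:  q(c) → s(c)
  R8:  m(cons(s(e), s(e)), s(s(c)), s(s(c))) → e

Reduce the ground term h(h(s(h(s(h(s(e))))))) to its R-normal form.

c

1. h(h(s(h(s(h(s(e)))))))  →  h(h(s(h(s(e)))))   [R3 at 1]
2. h(h(s(h(s(e)))))  →  h(h(s(e)))   [R3 at 1]
3. h(h(s(e)))  →  h(e)   [R3 at 1]
4. h(e)  →  c   [R4 at ε]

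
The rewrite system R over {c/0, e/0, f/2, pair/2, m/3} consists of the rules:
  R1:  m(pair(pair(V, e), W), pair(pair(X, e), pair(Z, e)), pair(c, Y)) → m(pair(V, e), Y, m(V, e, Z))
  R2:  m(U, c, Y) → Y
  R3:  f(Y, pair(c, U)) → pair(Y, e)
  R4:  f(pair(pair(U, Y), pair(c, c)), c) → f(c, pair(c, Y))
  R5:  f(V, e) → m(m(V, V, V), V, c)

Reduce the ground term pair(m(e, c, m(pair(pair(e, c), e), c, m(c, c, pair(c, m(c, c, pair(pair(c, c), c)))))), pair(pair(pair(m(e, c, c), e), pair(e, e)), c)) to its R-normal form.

pair(pair(c, pair(pair(c, c), c)), pair(pair(pair(c, e), pair(e, e)), c))

1. pair(m(e, c, m(pair(pair(e, c), e), c, m(c, c, pair(c, m(c, c, pair(pair(c, c), c)))))), pair(pair(pair(m(e, c, c), e), pair(e, e)), c))  →  pair(m(pair(pair(e, c), e), c, m(c, c, pair(c, m(c, c, pair(pair(c, c), c))))), pair(pair(pair(m(e, c, c), e), pair(e, e)), c))   [R2 at 1]
2. pair(m(pair(pair(e, c), e), c, m(c, c, pair(c, m(c, c, pair(pair(c, c), c))))), pair(pair(pair(m(e, c, c), e), pair(e, e)), c))  →  pair(m(c, c, pair(c, m(c, c, pair(pair(c, c), c)))), pair(pair(pair(m(e, c, c), e), pair(e, e)), c))   [R2 at 1]
3. pair(m(c, c, pair(c, m(c, c, pair(pair(c, c), c)))), pair(pair(pair(m(e, c, c), e), pair(e, e)), c))  →  pair(pair(c, m(c, c, pair(pair(c, c), c))), pair(pair(pair(m(e, c, c), e), pair(e, e)), c))   [R2 at 1]
4. pair(pair(c, m(c, c, pair(pair(c, c), c))), pair(pair(pair(m(e, c, c), e), pair(e, e)), c))  →  pair(pair(c, pair(pair(c, c), c)), pair(pair(pair(m(e, c, c), e), pair(e, e)), c))   [R2 at 1.2]
5. pair(pair(c, pair(pair(c, c), c)), pair(pair(pair(m(e, c, c), e), pair(e, e)), c))  →  pair(pair(c, pair(pair(c, c), c)), pair(pair(pair(c, e), pair(e, e)), c))   [R2 at 2.1.1.1]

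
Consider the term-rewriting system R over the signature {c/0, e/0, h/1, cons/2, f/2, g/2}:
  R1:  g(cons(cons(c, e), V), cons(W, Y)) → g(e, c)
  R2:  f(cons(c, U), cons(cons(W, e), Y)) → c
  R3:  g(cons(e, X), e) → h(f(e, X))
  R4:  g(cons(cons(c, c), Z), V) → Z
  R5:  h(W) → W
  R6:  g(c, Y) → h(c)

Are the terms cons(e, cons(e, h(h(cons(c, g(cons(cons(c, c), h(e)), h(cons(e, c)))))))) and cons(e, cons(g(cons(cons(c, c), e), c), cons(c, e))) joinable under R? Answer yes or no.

yes — NF(t₁) = cons(e, cons(e, cons(c, e))), NF(t₂) = cons(e, cons(e, cons(c, e)))

Reduce t₁ = cons(e, cons(e, h(h(cons(c, g(cons(cons(c, c), h(e)), h(cons(e, c)))))))):
1. cons(e, cons(e, h(h(cons(c, g(cons(cons(c, c), h(e)), h(cons(e, c))))))))  →  cons(e, cons(e, h(cons(c, g(cons(cons(c, c), h(e)), h(cons(e, c)))))))   [R5 at 2.2]
2. cons(e, cons(e, h(cons(c, g(cons(cons(c, c), h(e)), h(cons(e, c)))))))  →  cons(e, cons(e, cons(c, g(cons(cons(c, c), h(e)), h(cons(e, c))))))   [R5 at 2.2]
3. cons(e, cons(e, cons(c, g(cons(cons(c, c), h(e)), h(cons(e, c))))))  →  cons(e, cons(e, cons(c, h(e))))   [R4 at 2.2.2]
4. cons(e, cons(e, cons(c, h(e))))  →  cons(e, cons(e, cons(c, e)))   [R5 at 2.2.2]

Reduce t₂ = cons(e, cons(g(cons(cons(c, c), e), c), cons(c, e))):
1. cons(e, cons(g(cons(cons(c, c), e), c), cons(c, e)))  →  cons(e, cons(e, cons(c, e)))   [R4 at 2.1]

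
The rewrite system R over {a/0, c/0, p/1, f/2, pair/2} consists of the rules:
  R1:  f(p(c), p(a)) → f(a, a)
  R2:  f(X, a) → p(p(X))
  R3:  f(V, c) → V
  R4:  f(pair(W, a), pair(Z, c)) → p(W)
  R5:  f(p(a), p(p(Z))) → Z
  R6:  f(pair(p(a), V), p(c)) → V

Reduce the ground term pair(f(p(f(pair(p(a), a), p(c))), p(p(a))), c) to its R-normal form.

pair(a, c)

1. pair(f(p(f(pair(p(a), a), p(c))), p(p(a))), c)  →  pair(f(p(a), p(p(a))), c)   [R6 at 1.1.1]
2. pair(f(p(a), p(p(a))), c)  →  pair(a, c)   [R5 at 1]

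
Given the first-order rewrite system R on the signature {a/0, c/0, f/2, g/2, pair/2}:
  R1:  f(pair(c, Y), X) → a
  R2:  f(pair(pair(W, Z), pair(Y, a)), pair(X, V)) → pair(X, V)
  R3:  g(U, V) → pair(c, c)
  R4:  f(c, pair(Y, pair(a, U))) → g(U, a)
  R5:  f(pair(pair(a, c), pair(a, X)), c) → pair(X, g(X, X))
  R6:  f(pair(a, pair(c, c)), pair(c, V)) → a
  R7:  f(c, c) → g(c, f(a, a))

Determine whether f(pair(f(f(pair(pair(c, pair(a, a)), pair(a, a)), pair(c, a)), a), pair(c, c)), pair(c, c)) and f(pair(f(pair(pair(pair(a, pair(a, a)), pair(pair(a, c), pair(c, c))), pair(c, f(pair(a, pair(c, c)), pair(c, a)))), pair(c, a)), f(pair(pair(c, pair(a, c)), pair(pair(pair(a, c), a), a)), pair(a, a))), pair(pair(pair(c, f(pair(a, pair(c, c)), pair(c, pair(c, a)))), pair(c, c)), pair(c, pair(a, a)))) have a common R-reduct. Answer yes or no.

no — NF(t₁) = a, NF(t₂) = pair(pair(pair(c, a), pair(c, c)), pair(c, pair(a, a)))

Reduce t₁ = f(pair(f(f(pair(pair(c, pair(a, a)), pair(a, a)), pair(c, a)), a), pair(c, c)), pair(c, c)):
1. f(pair(f(f(pair(pair(c, pair(a, a)), pair(a, a)), pair(c, a)), a), pair(c, c)), pair(c, c))  →  f(pair(f(pair(c, a), a), pair(c, c)), pair(c, c))   [R2 at 1.1.1]
2. f(pair(f(pair(c, a), a), pair(c, c)), pair(c, c))  →  f(pair(a, pair(c, c)), pair(c, c))   [R1 at 1.1]
3. f(pair(a, pair(c, c)), pair(c, c))  →  a   [R6 at ε]

Reduce t₂ = f(pair(f(pair(pair(pair(a, pair(a, a)), pair(pair(a, c), pair(c, c))), pair(c, f(pair(a, pair(c, c)), pair(c, a)))), pair(c, a)), f(pair(pair(c, pair(a, c)), pair(pair(pair(a, c), a), a)), pair(a, a))), pair(pair(pair(c, f(pair(a, pair(c, c)), pair(c, pair(c, a)))), pair(c, c)), pair(c, pair(a, a)))):
1. f(pair(f(pair(pair(pair(a, pair(a, a)), pair(pair(a, c), pair(c, c))), pair(c, f(pair(a, pair(c, c)), pair(c, a)))), pair(c, a)), f(pair(pair(c, pair(a, c)), pair(pair(pair(a, c), a), a)), pair(a, a))), pair(pair(pair(c, f(pair(a, pair(c, c)), pair(c, pair(c, a)))), pair(c, c)), pair(c, pair(a, a))))  →  f(pair(f(pair(pair(pair(a, pair(a, a)), pair(pair(a, c), pair(c, c))), pair(c, a)), pair(c, a)), f(pair(pair(c, pair(a, c)), pair(pair(pair(a, c), a), a)), pair(a, a))), pair(pair(pair(c, f(pair(a, pair(c, c)), pair(c, pair(c, a)))), pair(c, c)), pair(c, pair(a, a))))   [R6 at 1.1.1.2.2]
2. f(pair(f(pair(pair(pair(a, pair(a, a)), pair(pair(a, c), pair(c, c))), pair(c, a)), pair(c, a)), f(pair(pair(c, pair(a, c)), pair(pair(pair(a, c), a), a)), pair(a, a))), pair(pair(pair(c, f(pair(a, pair(c, c)), pair(c, pair(c, a)))), pair(c, c)), pair(c, pair(a, a))))  →  f(pair(pair(c, a), f(pair(pair(c, pair(a, c)), pair(pair(pair(a, c), a), a)), pair(a, a))), pair(pair(pair(c, f(pair(a, pair(c, c)), pair(c, pair(c, a)))), pair(c, c)), pair(c, pair(a, a))))   [R2 at 1.1]
3. f(pair(pair(c, a), f(pair(pair(c, pair(a, c)), pair(pair(pair(a, c), a), a)), pair(a, a))), pair(pair(pair(c, f(pair(a, pair(c, c)), pair(c, pair(c, a)))), pair(c, c)), pair(c, pair(a, a))))  →  f(pair(pair(c, a), pair(a, a)), pair(pair(pair(c, f(pair(a, pair(c, c)), pair(c, pair(c, a)))), pair(c, c)), pair(c, pair(a, a))))   [R2 at 1.2]
4. f(pair(pair(c, a), pair(a, a)), pair(pair(pair(c, f(pair(a, pair(c, c)), pair(c, pair(c, a)))), pair(c, c)), pair(c, pair(a, a))))  →  pair(pair(pair(c, f(pair(a, pair(c, c)), pair(c, pair(c, a)))), pair(c, c)), pair(c, pair(a, a)))   [R2 at ε]
5. pair(pair(pair(c, f(pair(a, pair(c, c)), pair(c, pair(c, a)))), pair(c, c)), pair(c, pair(a, a)))  →  pair(pair(pair(c, a), pair(c, c)), pair(c, pair(a, a)))   [R6 at 1.1.2]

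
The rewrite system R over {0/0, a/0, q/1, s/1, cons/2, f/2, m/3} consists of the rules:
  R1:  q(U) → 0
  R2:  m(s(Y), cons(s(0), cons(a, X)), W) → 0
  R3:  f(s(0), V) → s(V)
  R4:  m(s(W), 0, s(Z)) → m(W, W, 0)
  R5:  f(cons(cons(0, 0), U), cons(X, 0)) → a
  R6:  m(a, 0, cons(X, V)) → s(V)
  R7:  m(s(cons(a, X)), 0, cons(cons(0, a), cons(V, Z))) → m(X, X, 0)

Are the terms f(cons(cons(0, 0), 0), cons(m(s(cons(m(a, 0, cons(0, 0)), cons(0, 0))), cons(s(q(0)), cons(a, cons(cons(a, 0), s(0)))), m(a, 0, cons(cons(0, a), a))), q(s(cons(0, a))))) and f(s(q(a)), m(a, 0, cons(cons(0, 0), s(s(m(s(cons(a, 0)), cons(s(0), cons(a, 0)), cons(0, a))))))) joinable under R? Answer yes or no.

no — NF(t₁) = a, NF(t₂) = s(s(s(s(0))))

Reduce t₁ = f(cons(cons(0, 0), 0), cons(m(s(cons(m(a, 0, cons(0, 0)), cons(0, 0))), cons(s(q(0)), cons(a, cons(cons(a, 0), s(0)))), m(a, 0, cons(cons(0, a), a))), q(s(cons(0, a))))):
1. f(cons(cons(0, 0), 0), cons(m(s(cons(m(a, 0, cons(0, 0)), cons(0, 0))), cons(s(q(0)), cons(a, cons(cons(a, 0), s(0)))), m(a, 0, cons(cons(0, a), a))), q(s(cons(0, a)))))  →  f(cons(cons(0, 0), 0), cons(m(s(cons(s(0), cons(0, 0))), cons(s(q(0)), cons(a, cons(cons(a, 0), s(0)))), m(a, 0, cons(cons(0, a), a))), q(s(cons(0, a)))))   [R6 at 2.1.1.1.1]
2. f(cons(cons(0, 0), 0), cons(m(s(cons(s(0), cons(0, 0))), cons(s(q(0)), cons(a, cons(cons(a, 0), s(0)))), m(a, 0, cons(cons(0, a), a))), q(s(cons(0, a)))))  →  f(cons(cons(0, 0), 0), cons(m(s(cons(s(0), cons(0, 0))), cons(s(0), cons(a, cons(cons(a, 0), s(0)))), m(a, 0, cons(cons(0, a), a))), q(s(cons(0, a)))))   [R1 at 2.1.2.1.1]
3. f(cons(cons(0, 0), 0), cons(m(s(cons(s(0), cons(0, 0))), cons(s(0), cons(a, cons(cons(a, 0), s(0)))), m(a, 0, cons(cons(0, a), a))), q(s(cons(0, a)))))  →  f(cons(cons(0, 0), 0), cons(0, q(s(cons(0, a)))))   [R2 at 2.1]
4. f(cons(cons(0, 0), 0), cons(0, q(s(cons(0, a)))))  →  f(cons(cons(0, 0), 0), cons(0, 0))   [R1 at 2.2]
5. f(cons(cons(0, 0), 0), cons(0, 0))  →  a   [R5 at ε]

Reduce t₂ = f(s(q(a)), m(a, 0, cons(cons(0, 0), s(s(m(s(cons(a, 0)), cons(s(0), cons(a, 0)), cons(0, a))))))):
1. f(s(q(a)), m(a, 0, cons(cons(0, 0), s(s(m(s(cons(a, 0)), cons(s(0), cons(a, 0)), cons(0, a)))))))  →  f(s(0), m(a, 0, cons(cons(0, 0), s(s(m(s(cons(a, 0)), cons(s(0), cons(a, 0)), cons(0, a)))))))   [R1 at 1.1]
2. f(s(0), m(a, 0, cons(cons(0, 0), s(s(m(s(cons(a, 0)), cons(s(0), cons(a, 0)), cons(0, a)))))))  →  s(m(a, 0, cons(cons(0, 0), s(s(m(s(cons(a, 0)), cons(s(0), cons(a, 0)), cons(0, a)))))))   [R3 at ε]
3. s(m(a, 0, cons(cons(0, 0), s(s(m(s(cons(a, 0)), cons(s(0), cons(a, 0)), cons(0, a)))))))  →  s(s(s(s(m(s(cons(a, 0)), cons(s(0), cons(a, 0)), cons(0, a))))))   [R6 at 1]
4. s(s(s(s(m(s(cons(a, 0)), cons(s(0), cons(a, 0)), cons(0, a))))))  →  s(s(s(s(0))))   [R2 at 1.1.1.1]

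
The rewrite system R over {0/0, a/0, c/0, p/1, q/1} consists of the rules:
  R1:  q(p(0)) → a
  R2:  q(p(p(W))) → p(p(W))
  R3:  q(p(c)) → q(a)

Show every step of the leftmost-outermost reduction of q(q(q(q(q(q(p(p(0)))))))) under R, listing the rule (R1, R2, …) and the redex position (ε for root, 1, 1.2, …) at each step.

p(p(0))

1. q(q(q(q(q(q(p(p(0))))))))  →  q(q(q(q(q(p(p(0)))))))   [R2 at 1.1.1.1.1]
2. q(q(q(q(q(p(p(0)))))))  →  q(q(q(q(p(p(0))))))   [R2 at 1.1.1.1]
3. q(q(q(q(p(p(0))))))  →  q(q(q(p(p(0)))))   [R2 at 1.1.1]
4. q(q(q(p(p(0)))))  →  q(q(p(p(0))))   [R2 at 1.1]
5. q(q(p(p(0))))  →  q(p(p(0)))   [R2 at 1]
6. q(p(p(0)))  →  p(p(0))   [R2 at ε]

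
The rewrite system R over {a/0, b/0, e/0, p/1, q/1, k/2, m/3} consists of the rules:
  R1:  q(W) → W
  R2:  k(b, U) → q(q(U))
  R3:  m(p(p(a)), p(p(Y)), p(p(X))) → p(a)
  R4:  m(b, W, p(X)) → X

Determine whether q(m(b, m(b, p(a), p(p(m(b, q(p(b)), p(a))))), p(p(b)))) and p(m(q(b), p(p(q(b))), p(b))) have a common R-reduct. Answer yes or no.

yes — NF(t₁) = p(b), NF(t₂) = p(b)

Reduce t₁ = q(m(b, m(b, p(a), p(p(m(b, q(p(b)), p(a))))), p(p(b)))):
1. q(m(b, m(b, p(a), p(p(m(b, q(p(b)), p(a))))), p(p(b))))  →  m(b, m(b, p(a), p(p(m(b, q(p(b)), p(a))))), p(p(b)))   [R1 at ε]
2. m(b, m(b, p(a), p(p(m(b, q(p(b)), p(a))))), p(p(b)))  →  p(b)   [R4 at ε]

Reduce t₂ = p(m(q(b), p(p(q(b))), p(b))):
1. p(m(q(b), p(p(q(b))), p(b)))  →  p(m(b, p(p(q(b))), p(b)))   [R1 at 1.1]
2. p(m(b, p(p(q(b))), p(b)))  →  p(b)   [R4 at 1]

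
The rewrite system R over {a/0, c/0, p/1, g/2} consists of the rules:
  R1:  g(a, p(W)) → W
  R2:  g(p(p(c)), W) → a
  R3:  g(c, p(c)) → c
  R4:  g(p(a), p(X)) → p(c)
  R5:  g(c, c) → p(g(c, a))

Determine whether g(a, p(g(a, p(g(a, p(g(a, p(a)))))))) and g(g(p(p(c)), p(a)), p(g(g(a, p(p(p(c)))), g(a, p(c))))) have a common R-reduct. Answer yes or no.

yes — NF(t₁) = a, NF(t₂) = a

Reduce t₁ = g(a, p(g(a, p(g(a, p(g(a, p(a)))))))):
1. g(a, p(g(a, p(g(a, p(g(a, p(a))))))))  →  g(a, p(g(a, p(g(a, p(a))))))   [R1 at ε]
2. g(a, p(g(a, p(g(a, p(a))))))  →  g(a, p(g(a, p(a))))   [R1 at ε]
3. g(a, p(g(a, p(a))))  →  g(a, p(a))   [R1 at ε]
4. g(a, p(a))  →  a   [R1 at ε]

Reduce t₂ = g(g(p(p(c)), p(a)), p(g(g(a, p(p(p(c)))), g(a, p(c))))):
1. g(g(p(p(c)), p(a)), p(g(g(a, p(p(p(c)))), g(a, p(c)))))  →  g(a, p(g(g(a, p(p(p(c)))), g(a, p(c)))))   [R2 at 1]
2. g(a, p(g(g(a, p(p(p(c)))), g(a, p(c)))))  →  g(g(a, p(p(p(c)))), g(a, p(c)))   [R1 at ε]
3. g(g(a, p(p(p(c)))), g(a, p(c)))  →  g(p(p(c)), g(a, p(c)))   [R1 at 1]
4. g(p(p(c)), g(a, p(c)))  →  a   [R2 at ε]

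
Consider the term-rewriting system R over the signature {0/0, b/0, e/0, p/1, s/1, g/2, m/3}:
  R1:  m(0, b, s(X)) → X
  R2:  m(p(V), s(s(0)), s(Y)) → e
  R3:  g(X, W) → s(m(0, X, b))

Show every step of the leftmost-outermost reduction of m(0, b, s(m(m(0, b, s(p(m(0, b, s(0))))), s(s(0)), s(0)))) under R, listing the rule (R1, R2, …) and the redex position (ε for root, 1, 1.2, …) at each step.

1. m(0, b, s(m(m(0, b, s(p(m(0, b, s(0))))), s(s(0)), s(0))))  →  m(m(0, b, s(p(m(0, b, s(0))))), s(s(0)), s(0))   [R1 at ε]
2. m(m(0, b, s(p(m(0, b, s(0))))), s(s(0)), s(0))  →  m(p(m(0, b, s(0))), s(s(0)), s(0))   [R1 at 1]
3. m(p(m(0, b, s(0))), s(s(0)), s(0))  →  e   [R2 at ε]

e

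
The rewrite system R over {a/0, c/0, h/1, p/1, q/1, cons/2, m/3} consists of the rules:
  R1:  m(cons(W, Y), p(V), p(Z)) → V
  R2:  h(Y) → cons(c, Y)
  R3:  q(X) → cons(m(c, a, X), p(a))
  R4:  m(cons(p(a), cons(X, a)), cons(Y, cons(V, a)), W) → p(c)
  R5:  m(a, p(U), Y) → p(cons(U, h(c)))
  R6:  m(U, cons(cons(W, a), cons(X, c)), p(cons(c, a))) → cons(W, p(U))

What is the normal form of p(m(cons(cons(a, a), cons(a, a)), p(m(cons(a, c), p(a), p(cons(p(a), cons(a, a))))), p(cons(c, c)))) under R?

p(a)

1. p(m(cons(cons(a, a), cons(a, a)), p(m(cons(a, c), p(a), p(cons(p(a), cons(a, a))))), p(cons(c, c))))  →  p(m(cons(a, c), p(a), p(cons(p(a), cons(a, a)))))   [R1 at 1]
2. p(m(cons(a, c), p(a), p(cons(p(a), cons(a, a)))))  →  p(a)   [R1 at 1]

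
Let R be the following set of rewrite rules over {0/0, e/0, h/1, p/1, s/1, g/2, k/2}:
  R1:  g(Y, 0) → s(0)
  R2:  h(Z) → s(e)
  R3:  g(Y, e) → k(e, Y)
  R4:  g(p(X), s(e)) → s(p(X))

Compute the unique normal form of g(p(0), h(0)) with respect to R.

s(p(0))

1. g(p(0), h(0))  →  g(p(0), s(e))   [R2 at 2]
2. g(p(0), s(e))  →  s(p(0))   [R4 at ε]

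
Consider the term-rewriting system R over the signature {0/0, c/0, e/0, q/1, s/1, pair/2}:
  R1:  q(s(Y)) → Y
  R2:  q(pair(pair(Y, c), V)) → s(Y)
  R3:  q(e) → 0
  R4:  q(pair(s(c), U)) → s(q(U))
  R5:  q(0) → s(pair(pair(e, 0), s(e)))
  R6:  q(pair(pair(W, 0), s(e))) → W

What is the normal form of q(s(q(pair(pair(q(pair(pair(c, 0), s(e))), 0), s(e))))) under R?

1. q(s(q(pair(pair(q(pair(pair(c, 0), s(e))), 0), s(e)))))  →  q(pair(pair(q(pair(pair(c, 0), s(e))), 0), s(e)))   [R1 at ε]
2. q(pair(pair(q(pair(pair(c, 0), s(e))), 0), s(e)))  →  q(pair(pair(c, 0), s(e)))   [R6 at ε]
3. q(pair(pair(c, 0), s(e)))  →  c   [R6 at ε]

c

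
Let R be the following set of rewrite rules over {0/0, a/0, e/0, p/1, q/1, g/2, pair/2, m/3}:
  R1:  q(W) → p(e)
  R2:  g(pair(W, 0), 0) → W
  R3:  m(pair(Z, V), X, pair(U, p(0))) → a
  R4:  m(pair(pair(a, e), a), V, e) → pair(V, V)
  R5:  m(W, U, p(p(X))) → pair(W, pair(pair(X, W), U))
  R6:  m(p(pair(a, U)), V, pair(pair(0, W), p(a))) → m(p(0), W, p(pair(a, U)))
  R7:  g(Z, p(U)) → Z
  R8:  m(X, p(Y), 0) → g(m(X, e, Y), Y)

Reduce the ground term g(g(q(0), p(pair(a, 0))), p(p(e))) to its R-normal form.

p(e)

1. g(g(q(0), p(pair(a, 0))), p(p(e)))  →  g(q(0), p(pair(a, 0)))   [R7 at ε]
2. g(q(0), p(pair(a, 0)))  →  q(0)   [R7 at ε]
3. q(0)  →  p(e)   [R1 at ε]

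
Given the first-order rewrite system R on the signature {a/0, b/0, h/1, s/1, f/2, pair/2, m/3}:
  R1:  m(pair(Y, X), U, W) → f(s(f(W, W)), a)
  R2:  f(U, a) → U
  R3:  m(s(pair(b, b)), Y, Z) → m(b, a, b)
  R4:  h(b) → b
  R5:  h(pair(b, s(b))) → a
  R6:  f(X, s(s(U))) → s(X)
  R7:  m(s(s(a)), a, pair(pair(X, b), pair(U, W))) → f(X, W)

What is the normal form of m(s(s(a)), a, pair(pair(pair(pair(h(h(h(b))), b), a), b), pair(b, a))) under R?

pair(pair(b, b), a)

1. m(s(s(a)), a, pair(pair(pair(pair(h(h(h(b))), b), a), b), pair(b, a)))  →  f(pair(pair(h(h(h(b))), b), a), a)   [R7 at ε]
2. f(pair(pair(h(h(h(b))), b), a), a)  →  pair(pair(h(h(h(b))), b), a)   [R2 at ε]
3. pair(pair(h(h(h(b))), b), a)  →  pair(pair(h(h(b)), b), a)   [R4 at 1.1.1.1]
4. pair(pair(h(h(b)), b), a)  →  pair(pair(h(b), b), a)   [R4 at 1.1.1]
5. pair(pair(h(b), b), a)  →  pair(pair(b, b), a)   [R4 at 1.1]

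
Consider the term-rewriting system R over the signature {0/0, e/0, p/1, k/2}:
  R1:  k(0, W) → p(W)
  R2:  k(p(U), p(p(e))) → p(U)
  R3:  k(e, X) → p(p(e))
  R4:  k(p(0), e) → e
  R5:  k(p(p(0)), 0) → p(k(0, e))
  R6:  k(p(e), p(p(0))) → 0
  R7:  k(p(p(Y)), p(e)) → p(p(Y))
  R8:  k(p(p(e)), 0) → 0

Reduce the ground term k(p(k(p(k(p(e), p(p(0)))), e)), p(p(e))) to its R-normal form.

p(e)

1. k(p(k(p(k(p(e), p(p(0)))), e)), p(p(e)))  →  p(k(p(k(p(e), p(p(0)))), e))   [R2 at ε]
2. p(k(p(k(p(e), p(p(0)))), e))  →  p(k(p(0), e))   [R6 at 1.1.1]
3. p(k(p(0), e))  →  p(e)   [R4 at 1]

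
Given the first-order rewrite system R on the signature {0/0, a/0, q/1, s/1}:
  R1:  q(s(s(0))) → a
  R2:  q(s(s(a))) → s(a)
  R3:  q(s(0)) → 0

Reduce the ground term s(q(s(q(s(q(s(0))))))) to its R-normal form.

s(0)

1. s(q(s(q(s(q(s(0)))))))  →  s(q(s(q(s(0)))))   [R3 at 1.1.1.1.1]
2. s(q(s(q(s(0)))))  →  s(q(s(0)))   [R3 at 1.1.1]
3. s(q(s(0)))  →  s(0)   [R3 at 1]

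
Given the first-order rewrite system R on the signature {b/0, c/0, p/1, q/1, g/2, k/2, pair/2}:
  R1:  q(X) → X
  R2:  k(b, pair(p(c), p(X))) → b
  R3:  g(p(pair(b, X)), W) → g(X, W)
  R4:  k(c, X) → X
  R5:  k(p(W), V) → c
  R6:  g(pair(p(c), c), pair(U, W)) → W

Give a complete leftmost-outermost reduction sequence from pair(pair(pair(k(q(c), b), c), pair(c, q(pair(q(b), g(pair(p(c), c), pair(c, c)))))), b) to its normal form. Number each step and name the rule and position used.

pair(pair(pair(b, c), pair(c, pair(b, c))), b)

1. pair(pair(pair(k(q(c), b), c), pair(c, q(pair(q(b), g(pair(p(c), c), pair(c, c)))))), b)  →  pair(pair(pair(k(c, b), c), pair(c, q(pair(q(b), g(pair(p(c), c), pair(c, c)))))), b)   [R1 at 1.1.1.1]
2. pair(pair(pair(k(c, b), c), pair(c, q(pair(q(b), g(pair(p(c), c), pair(c, c)))))), b)  →  pair(pair(pair(b, c), pair(c, q(pair(q(b), g(pair(p(c), c), pair(c, c)))))), b)   [R4 at 1.1.1]
3. pair(pair(pair(b, c), pair(c, q(pair(q(b), g(pair(p(c), c), pair(c, c)))))), b)  →  pair(pair(pair(b, c), pair(c, pair(q(b), g(pair(p(c), c), pair(c, c))))), b)   [R1 at 1.2.2]
4. pair(pair(pair(b, c), pair(c, pair(q(b), g(pair(p(c), c), pair(c, c))))), b)  →  pair(pair(pair(b, c), pair(c, pair(b, g(pair(p(c), c), pair(c, c))))), b)   [R1 at 1.2.2.1]
5. pair(pair(pair(b, c), pair(c, pair(b, g(pair(p(c), c), pair(c, c))))), b)  →  pair(pair(pair(b, c), pair(c, pair(b, c))), b)   [R6 at 1.2.2.2]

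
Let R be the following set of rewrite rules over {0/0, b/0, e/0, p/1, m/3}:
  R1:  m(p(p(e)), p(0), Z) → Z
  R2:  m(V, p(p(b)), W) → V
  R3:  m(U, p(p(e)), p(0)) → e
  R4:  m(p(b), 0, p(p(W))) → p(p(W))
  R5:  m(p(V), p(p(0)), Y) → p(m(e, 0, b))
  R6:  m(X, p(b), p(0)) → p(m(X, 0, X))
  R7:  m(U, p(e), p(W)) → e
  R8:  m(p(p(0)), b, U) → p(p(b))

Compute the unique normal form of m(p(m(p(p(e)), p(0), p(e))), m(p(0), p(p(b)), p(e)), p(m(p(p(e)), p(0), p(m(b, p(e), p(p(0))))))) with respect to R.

p(p(e))

1. m(p(m(p(p(e)), p(0), p(e))), m(p(0), p(p(b)), p(e)), p(m(p(p(e)), p(0), p(m(b, p(e), p(p(0)))))))  →  m(p(p(e)), m(p(0), p(p(b)), p(e)), p(m(p(p(e)), p(0), p(m(b, p(e), p(p(0)))))))   [R1 at 1.1]
2. m(p(p(e)), m(p(0), p(p(b)), p(e)), p(m(p(p(e)), p(0), p(m(b, p(e), p(p(0)))))))  →  m(p(p(e)), p(0), p(m(p(p(e)), p(0), p(m(b, p(e), p(p(0)))))))   [R2 at 2]
3. m(p(p(e)), p(0), p(m(p(p(e)), p(0), p(m(b, p(e), p(p(0)))))))  →  p(m(p(p(e)), p(0), p(m(b, p(e), p(p(0))))))   [R1 at ε]
4. p(m(p(p(e)), p(0), p(m(b, p(e), p(p(0))))))  →  p(p(m(b, p(e), p(p(0)))))   [R1 at 1]
5. p(p(m(b, p(e), p(p(0)))))  →  p(p(e))   [R7 at 1.1]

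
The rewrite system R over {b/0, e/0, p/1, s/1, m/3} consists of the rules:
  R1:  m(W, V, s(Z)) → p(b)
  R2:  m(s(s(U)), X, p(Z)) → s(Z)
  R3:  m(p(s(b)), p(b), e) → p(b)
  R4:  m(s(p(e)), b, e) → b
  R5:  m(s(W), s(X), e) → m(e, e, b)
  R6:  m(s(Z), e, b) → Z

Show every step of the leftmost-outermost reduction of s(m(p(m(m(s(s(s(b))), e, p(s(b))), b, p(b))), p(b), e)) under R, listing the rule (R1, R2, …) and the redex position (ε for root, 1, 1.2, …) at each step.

s(p(b))

1. s(m(p(m(m(s(s(s(b))), e, p(s(b))), b, p(b))), p(b), e))  →  s(m(p(m(s(s(b)), b, p(b))), p(b), e))   [R2 at 1.1.1.1]
2. s(m(p(m(s(s(b)), b, p(b))), p(b), e))  →  s(m(p(s(b)), p(b), e))   [R2 at 1.1.1]
3. s(m(p(s(b)), p(b), e))  →  s(p(b))   [R3 at 1]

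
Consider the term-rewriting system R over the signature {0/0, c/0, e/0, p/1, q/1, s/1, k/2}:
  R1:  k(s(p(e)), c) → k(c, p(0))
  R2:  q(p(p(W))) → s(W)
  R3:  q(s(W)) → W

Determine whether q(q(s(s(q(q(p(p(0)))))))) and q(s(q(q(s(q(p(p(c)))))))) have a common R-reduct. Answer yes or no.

no — NF(t₁) = 0, NF(t₂) = c

Reduce t₁ = q(q(s(s(q(q(p(p(0)))))))):
1. q(q(s(s(q(q(p(p(0))))))))  →  q(s(q(q(p(p(0))))))   [R3 at 1]
2. q(s(q(q(p(p(0))))))  →  q(q(p(p(0))))   [R3 at ε]
3. q(q(p(p(0))))  →  q(s(0))   [R2 at 1]
4. q(s(0))  →  0   [R3 at ε]

Reduce t₂ = q(s(q(q(s(q(p(p(c)))))))):
1. q(s(q(q(s(q(p(p(c))))))))  →  q(q(s(q(p(p(c))))))   [R3 at ε]
2. q(q(s(q(p(p(c))))))  →  q(q(p(p(c))))   [R3 at 1]
3. q(q(p(p(c))))  →  q(s(c))   [R2 at 1]
4. q(s(c))  →  c   [R3 at ε]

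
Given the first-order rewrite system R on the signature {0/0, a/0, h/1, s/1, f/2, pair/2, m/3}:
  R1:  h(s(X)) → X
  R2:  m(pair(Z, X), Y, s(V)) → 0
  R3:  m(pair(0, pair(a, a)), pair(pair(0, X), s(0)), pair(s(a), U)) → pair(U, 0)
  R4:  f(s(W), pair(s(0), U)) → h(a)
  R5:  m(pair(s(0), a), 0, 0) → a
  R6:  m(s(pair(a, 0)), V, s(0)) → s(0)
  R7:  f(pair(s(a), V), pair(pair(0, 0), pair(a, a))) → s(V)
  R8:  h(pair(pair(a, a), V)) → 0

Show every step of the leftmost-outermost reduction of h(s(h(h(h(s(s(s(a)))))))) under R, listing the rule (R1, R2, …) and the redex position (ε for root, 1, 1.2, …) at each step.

1. h(s(h(h(h(s(s(s(a))))))))  →  h(h(h(s(s(s(a))))))   [R1 at ε]
2. h(h(h(s(s(s(a))))))  →  h(h(s(s(a))))   [R1 at 1.1]
3. h(h(s(s(a))))  →  h(s(a))   [R1 at 1]
4. h(s(a))  →  a   [R1 at ε]

a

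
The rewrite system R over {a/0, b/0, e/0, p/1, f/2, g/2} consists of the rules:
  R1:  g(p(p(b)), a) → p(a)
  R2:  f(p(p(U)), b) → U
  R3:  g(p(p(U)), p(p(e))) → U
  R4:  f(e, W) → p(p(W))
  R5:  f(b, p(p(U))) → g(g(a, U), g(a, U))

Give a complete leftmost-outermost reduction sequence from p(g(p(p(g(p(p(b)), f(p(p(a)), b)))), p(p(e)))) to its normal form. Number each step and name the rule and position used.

p(p(a))

1. p(g(p(p(g(p(p(b)), f(p(p(a)), b)))), p(p(e))))  →  p(g(p(p(b)), f(p(p(a)), b)))   [R3 at 1]
2. p(g(p(p(b)), f(p(p(a)), b)))  →  p(g(p(p(b)), a))   [R2 at 1.2]
3. p(g(p(p(b)), a))  →  p(p(a))   [R1 at 1]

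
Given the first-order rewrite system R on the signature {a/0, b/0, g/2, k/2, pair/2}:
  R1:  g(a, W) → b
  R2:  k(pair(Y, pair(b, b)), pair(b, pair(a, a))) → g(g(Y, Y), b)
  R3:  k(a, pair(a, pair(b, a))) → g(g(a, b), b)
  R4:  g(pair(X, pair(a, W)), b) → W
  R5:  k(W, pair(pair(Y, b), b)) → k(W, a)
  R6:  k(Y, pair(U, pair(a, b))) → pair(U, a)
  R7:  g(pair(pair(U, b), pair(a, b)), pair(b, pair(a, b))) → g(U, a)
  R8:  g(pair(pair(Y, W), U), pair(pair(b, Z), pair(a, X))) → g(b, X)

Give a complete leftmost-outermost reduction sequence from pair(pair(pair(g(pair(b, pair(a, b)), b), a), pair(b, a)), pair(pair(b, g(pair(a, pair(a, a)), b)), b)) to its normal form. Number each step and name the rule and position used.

1. pair(pair(pair(g(pair(b, pair(a, b)), b), a), pair(b, a)), pair(pair(b, g(pair(a, pair(a, a)), b)), b))  →  pair(pair(pair(b, a), pair(b, a)), pair(pair(b, g(pair(a, pair(a, a)), b)), b))   [R4 at 1.1.1]
2. pair(pair(pair(b, a), pair(b, a)), pair(pair(b, g(pair(a, pair(a, a)), b)), b))  →  pair(pair(pair(b, a), pair(b, a)), pair(pair(b, a), b))   [R4 at 2.1.2]

pair(pair(pair(b, a), pair(b, a)), pair(pair(b, a), b))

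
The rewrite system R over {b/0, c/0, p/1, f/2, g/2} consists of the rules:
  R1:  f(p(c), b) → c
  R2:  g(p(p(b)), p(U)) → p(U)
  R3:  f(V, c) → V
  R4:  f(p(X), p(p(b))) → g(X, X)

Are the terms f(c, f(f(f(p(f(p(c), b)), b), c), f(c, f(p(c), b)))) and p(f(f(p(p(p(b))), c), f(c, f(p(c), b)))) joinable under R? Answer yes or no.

no — NF(t₁) = c, NF(t₂) = p(p(p(p(b))))

Reduce t₁ = f(c, f(f(f(p(f(p(c), b)), b), c), f(c, f(p(c), b)))):
1. f(c, f(f(f(p(f(p(c), b)), b), c), f(c, f(p(c), b))))  →  f(c, f(f(p(f(p(c), b)), b), f(c, f(p(c), b))))   [R3 at 2.1]
2. f(c, f(f(p(f(p(c), b)), b), f(c, f(p(c), b))))  →  f(c, f(f(p(c), b), f(c, f(p(c), b))))   [R1 at 2.1.1.1]
3. f(c, f(f(p(c), b), f(c, f(p(c), b))))  →  f(c, f(c, f(c, f(p(c), b))))   [R1 at 2.1]
4. f(c, f(c, f(c, f(p(c), b))))  →  f(c, f(c, f(c, c)))   [R1 at 2.2.2]
5. f(c, f(c, f(c, c)))  →  f(c, f(c, c))   [R3 at 2.2]
6. f(c, f(c, c))  →  f(c, c)   [R3 at 2]
7. f(c, c)  →  c   [R3 at ε]

Reduce t₂ = p(f(f(p(p(p(b))), c), f(c, f(p(c), b)))):
1. p(f(f(p(p(p(b))), c), f(c, f(p(c), b))))  →  p(f(p(p(p(b))), f(c, f(p(c), b))))   [R3 at 1.1]
2. p(f(p(p(p(b))), f(c, f(p(c), b))))  →  p(f(p(p(p(b))), f(c, c)))   [R1 at 1.2.2]
3. p(f(p(p(p(b))), f(c, c)))  →  p(f(p(p(p(b))), c))   [R3 at 1.2]
4. p(f(p(p(p(b))), c))  →  p(p(p(p(b))))   [R3 at 1]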